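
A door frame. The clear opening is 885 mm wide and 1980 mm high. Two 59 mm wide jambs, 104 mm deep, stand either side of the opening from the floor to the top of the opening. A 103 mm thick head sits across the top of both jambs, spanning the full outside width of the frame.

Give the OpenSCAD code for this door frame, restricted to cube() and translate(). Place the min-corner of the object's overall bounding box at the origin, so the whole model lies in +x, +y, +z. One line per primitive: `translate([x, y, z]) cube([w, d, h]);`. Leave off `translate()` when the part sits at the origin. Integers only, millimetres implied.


cube([59, 104, 1980]);
translate([944, 0, 0]) cube([59, 104, 1980]);
translate([0, 0, 1980]) cube([1003, 104, 103]);


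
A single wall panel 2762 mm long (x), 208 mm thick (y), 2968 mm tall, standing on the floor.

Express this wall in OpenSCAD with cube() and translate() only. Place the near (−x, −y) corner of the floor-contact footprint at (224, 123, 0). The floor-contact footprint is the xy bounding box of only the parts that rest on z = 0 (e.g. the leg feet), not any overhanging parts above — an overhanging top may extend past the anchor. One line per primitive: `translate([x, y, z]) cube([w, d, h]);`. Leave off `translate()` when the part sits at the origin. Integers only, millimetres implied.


translate([224, 123, 0]) cube([2762, 208, 2968]);


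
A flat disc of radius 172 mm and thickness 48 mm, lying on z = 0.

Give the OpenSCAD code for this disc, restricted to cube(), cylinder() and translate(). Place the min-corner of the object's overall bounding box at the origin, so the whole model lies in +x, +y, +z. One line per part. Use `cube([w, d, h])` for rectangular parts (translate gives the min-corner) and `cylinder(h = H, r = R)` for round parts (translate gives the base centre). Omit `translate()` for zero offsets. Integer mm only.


translate([172, 172, 0]) cylinder(h = 48, r = 172);


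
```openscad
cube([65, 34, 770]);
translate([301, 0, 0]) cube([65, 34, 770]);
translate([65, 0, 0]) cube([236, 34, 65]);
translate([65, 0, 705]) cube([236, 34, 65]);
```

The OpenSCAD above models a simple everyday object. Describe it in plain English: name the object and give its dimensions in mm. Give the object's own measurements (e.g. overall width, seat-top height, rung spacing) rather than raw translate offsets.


A rectangular picture frame lying in the x–z plane (depth along y). The opening is 236 mm wide (x) by 640 mm tall (z), surrounded by a border 65 mm wide on all four sides. The frame is 34 mm deep and is made of two full-height vertical stiles with two horizontal rails fitted between them.


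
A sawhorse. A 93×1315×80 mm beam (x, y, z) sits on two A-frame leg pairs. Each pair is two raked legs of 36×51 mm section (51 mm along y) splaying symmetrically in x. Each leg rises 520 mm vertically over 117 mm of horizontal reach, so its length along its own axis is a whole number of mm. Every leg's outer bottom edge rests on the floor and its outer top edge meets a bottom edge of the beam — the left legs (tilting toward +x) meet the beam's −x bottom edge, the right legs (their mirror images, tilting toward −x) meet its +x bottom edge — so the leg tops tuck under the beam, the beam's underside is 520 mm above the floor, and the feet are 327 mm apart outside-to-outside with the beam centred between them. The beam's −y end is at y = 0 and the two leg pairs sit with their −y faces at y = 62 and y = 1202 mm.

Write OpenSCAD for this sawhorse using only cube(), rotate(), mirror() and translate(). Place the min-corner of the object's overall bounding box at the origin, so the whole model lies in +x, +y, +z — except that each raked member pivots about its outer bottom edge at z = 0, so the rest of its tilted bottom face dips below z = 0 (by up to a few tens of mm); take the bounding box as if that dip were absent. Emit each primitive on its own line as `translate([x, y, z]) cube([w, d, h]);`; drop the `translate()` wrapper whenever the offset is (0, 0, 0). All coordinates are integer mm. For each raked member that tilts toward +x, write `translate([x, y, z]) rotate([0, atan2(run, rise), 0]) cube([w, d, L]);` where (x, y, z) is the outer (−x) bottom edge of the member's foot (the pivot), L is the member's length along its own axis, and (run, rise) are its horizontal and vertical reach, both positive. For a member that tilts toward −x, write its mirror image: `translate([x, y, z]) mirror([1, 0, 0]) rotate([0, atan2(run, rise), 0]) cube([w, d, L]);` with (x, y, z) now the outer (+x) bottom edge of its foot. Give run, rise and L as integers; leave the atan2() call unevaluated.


translate([117, 0, 520]) cube([93, 1315, 80]);
translate([0, 62, 0]) rotate([0, atan2(117, 520), 0]) cube([36, 51, 533]);
translate([327, 62, 0]) mirror([1, 0, 0]) rotate([0, atan2(117, 520), 0]) cube([36, 51, 533]);
translate([0, 1202, 0]) rotate([0, atan2(117, 520), 0]) cube([36, 51, 533]);
translate([327, 1202, 0]) mirror([1, 0, 0]) rotate([0, atan2(117, 520), 0]) cube([36, 51, 533]);


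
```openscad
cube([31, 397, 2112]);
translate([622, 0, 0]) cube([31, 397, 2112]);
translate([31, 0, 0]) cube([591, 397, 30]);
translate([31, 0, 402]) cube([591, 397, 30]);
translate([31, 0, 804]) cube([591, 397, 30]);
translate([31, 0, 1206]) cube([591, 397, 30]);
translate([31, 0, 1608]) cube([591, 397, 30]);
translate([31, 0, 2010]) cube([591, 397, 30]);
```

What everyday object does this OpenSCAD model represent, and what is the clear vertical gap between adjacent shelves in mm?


A bookshelf. The clear shelf gap is 372 mm.

Two tall side panels with 6 horizontal boards between them — a bookshelf. The first two shelf undersides are at z = 0 and z = 402; with shelf thickness 30, the clear gap is 402 − 0 − 30 = 372 mm.


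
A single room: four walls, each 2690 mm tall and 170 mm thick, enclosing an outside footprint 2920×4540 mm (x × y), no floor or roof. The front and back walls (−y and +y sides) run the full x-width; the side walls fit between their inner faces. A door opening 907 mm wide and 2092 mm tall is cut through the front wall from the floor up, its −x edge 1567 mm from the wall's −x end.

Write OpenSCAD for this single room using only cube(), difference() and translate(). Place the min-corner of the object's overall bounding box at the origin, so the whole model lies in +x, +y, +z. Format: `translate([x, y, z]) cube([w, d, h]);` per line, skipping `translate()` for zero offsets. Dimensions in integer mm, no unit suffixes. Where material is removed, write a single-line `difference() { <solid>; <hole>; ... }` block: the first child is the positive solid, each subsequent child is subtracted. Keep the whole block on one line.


difference() { cube([2920, 170, 2690]); translate([1567, 0, 0]) cube([907, 170, 2092]); }
translate([0, 4370, 0]) cube([2920, 170, 2690]);
translate([0, 170, 0]) cube([170, 4200, 2690]);
translate([2750, 170, 0]) cube([170, 4200, 2690]);


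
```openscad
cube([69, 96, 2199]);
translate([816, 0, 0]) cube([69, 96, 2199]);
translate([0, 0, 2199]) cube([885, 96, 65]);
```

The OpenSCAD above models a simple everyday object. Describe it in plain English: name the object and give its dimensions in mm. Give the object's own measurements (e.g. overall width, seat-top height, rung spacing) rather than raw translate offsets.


A door frame. The clear opening is 747 mm wide and 2199 mm high. Two 69 mm wide jambs, 96 mm deep, stand either side of the opening from the floor to the top of the opening. A 65 mm thick head sits across the top of both jambs, spanning the full outside width of the frame.


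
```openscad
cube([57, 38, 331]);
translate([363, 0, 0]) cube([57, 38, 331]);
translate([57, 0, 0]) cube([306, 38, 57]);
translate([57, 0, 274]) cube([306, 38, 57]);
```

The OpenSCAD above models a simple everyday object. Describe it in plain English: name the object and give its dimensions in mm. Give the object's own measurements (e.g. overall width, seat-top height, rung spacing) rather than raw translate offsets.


A rectangular picture frame lying in the x–z plane (depth along y). The opening is 306 mm wide (x) by 217 mm tall (z), surrounded by a border 57 mm wide on all four sides. The frame is 38 mm deep and is made of two full-height vertical stiles with two horizontal rails fitted between them.


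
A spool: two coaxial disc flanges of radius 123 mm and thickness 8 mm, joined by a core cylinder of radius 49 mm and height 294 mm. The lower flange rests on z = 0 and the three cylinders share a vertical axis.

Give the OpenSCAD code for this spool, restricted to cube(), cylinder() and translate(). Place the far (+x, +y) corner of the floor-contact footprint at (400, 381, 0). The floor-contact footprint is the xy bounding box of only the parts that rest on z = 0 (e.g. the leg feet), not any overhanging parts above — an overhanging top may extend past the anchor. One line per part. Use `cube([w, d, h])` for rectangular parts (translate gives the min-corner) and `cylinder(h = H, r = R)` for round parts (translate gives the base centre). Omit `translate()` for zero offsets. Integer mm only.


translate([277, 258, 0]) cylinder(h = 8, r = 123);
translate([277, 258, 8]) cylinder(h = 294, r = 49);
translate([277, 258, 302]) cylinder(h = 8, r = 123);


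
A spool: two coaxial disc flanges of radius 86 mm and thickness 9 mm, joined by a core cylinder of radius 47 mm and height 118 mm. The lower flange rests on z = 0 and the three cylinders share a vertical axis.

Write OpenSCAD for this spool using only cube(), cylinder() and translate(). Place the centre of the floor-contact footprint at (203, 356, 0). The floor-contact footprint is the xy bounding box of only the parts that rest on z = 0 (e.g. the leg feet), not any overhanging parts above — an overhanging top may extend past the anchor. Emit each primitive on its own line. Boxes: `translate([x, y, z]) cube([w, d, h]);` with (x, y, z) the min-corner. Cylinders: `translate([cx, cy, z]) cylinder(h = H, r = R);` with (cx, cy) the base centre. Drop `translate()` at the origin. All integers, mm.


translate([203, 356, 0]) cylinder(h = 9, r = 86);
translate([203, 356, 9]) cylinder(h = 118, r = 47);
translate([203, 356, 127]) cylinder(h = 9, r = 86);


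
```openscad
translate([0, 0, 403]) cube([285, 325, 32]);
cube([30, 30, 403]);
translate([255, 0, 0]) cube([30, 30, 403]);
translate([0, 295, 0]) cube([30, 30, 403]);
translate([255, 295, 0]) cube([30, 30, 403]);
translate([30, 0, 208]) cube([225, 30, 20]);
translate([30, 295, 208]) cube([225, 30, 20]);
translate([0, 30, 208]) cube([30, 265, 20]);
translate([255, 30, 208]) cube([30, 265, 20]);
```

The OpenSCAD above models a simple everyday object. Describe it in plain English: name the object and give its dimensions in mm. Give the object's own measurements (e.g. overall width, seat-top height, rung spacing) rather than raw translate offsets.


A simple wooden stool: a rectangular seat 285 mm (x) by 325 mm (y), 32 mm thick, top face at z = 435 mm, on four square legs, each 30×30 mm in cross-section. The legs rest on z = 0, each flush with a corner of the seat. Four stretchers, 30 mm wide and 20 mm tall, connect adjacent legs with their undersides at z = 208 mm, each running between the inner faces of the legs it joins and aligned with the legs' outer faces on the other axis.


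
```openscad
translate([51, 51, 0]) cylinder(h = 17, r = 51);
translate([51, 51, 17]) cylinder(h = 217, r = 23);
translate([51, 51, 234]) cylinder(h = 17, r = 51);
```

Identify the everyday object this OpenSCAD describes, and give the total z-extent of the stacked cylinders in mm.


A spool. The overall height is 251 mm.

Three coaxial cylinders, large–small–large — a spool. Two 17 mm flanges and a 217 mm core give 17 + 217 + 17 = 251 mm.


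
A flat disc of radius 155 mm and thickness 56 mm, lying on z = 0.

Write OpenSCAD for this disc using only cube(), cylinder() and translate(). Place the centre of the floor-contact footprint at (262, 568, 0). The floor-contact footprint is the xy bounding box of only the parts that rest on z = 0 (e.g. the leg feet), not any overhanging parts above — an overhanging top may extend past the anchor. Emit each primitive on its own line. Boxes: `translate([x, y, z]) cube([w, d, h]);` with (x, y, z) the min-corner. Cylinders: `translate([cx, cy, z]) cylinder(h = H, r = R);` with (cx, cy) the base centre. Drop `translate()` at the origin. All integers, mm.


translate([262, 568, 0]) cylinder(h = 56, r = 155);


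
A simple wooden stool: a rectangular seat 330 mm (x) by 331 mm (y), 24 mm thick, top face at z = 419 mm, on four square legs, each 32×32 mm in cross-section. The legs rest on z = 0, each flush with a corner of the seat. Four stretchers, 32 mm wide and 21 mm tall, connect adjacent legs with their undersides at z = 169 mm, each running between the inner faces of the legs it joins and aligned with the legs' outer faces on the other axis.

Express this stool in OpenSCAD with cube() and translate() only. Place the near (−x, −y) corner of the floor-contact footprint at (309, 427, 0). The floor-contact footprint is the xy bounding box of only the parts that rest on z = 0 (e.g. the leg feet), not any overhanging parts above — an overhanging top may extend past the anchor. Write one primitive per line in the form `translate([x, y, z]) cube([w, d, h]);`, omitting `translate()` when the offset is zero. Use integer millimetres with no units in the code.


translate([309, 427, 395]) cube([330, 331, 24]);
translate([309, 427, 0]) cube([32, 32, 395]);
translate([607, 427, 0]) cube([32, 32, 395]);
translate([309, 726, 0]) cube([32, 32, 395]);
translate([607, 726, 0]) cube([32, 32, 395]);
translate([341, 427, 169]) cube([266, 32, 21]);
translate([341, 726, 169]) cube([266, 32, 21]);
translate([309, 459, 169]) cube([32, 267, 21]);
translate([607, 459, 169]) cube([32, 267, 21]);


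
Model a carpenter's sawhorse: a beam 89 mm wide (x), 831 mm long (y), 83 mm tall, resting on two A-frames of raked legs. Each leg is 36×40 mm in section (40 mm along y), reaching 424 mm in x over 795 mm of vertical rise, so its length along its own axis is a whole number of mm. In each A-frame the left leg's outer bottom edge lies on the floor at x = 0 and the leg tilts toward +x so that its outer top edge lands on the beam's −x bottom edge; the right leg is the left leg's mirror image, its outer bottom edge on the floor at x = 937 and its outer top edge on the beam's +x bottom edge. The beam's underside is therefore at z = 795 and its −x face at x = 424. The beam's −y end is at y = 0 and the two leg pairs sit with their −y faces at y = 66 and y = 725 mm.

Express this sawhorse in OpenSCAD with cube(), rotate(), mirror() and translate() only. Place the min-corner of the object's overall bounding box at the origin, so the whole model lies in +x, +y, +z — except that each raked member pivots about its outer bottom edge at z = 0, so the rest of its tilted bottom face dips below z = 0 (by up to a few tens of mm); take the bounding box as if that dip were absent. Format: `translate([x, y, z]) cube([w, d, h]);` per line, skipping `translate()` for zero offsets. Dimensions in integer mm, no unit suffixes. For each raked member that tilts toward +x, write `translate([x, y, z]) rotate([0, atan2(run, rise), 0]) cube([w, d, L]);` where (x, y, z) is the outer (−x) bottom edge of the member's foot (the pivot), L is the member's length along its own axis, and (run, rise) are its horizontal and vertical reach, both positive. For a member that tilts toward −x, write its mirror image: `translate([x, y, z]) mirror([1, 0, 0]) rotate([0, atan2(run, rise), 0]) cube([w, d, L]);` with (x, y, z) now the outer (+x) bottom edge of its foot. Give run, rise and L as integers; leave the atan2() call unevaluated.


translate([424, 0, 795]) cube([89, 831, 83]);
translate([0, 66, 0]) rotate([0, atan2(424, 795), 0]) cube([36, 40, 901]);
translate([937, 66, 0]) mirror([1, 0, 0]) rotate([0, atan2(424, 795), 0]) cube([36, 40, 901]);
translate([0, 725, 0]) rotate([0, atan2(424, 795), 0]) cube([36, 40, 901]);
translate([937, 725, 0]) mirror([1, 0, 0]) rotate([0, atan2(424, 795), 0]) cube([36, 40, 901]);


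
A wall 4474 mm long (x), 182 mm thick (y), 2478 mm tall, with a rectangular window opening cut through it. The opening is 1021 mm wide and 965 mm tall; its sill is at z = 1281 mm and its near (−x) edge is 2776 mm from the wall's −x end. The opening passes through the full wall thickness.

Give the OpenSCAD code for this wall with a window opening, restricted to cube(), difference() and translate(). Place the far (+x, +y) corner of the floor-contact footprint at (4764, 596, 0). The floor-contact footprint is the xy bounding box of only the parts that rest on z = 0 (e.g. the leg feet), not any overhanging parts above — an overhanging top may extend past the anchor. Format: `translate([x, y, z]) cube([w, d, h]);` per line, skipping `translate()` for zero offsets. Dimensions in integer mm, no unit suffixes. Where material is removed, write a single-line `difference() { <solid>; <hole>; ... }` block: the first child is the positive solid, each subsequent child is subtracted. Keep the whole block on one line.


difference() { translate([290, 414, 0]) cube([4474, 182, 2478]); translate([3066, 414, 1281]) cube([1021, 182, 965]); }


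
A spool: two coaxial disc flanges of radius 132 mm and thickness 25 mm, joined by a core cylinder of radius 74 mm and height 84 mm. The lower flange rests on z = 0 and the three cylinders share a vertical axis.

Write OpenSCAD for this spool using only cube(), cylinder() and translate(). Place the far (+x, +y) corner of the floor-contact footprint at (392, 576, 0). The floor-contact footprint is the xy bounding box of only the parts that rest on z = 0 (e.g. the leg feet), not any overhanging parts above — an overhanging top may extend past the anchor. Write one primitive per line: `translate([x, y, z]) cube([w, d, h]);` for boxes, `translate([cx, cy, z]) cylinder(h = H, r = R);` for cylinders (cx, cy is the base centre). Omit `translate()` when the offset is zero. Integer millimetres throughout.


translate([260, 444, 0]) cylinder(h = 25, r = 132);
translate([260, 444, 25]) cylinder(h = 84, r = 74);
translate([260, 444, 109]) cylinder(h = 25, r = 132);


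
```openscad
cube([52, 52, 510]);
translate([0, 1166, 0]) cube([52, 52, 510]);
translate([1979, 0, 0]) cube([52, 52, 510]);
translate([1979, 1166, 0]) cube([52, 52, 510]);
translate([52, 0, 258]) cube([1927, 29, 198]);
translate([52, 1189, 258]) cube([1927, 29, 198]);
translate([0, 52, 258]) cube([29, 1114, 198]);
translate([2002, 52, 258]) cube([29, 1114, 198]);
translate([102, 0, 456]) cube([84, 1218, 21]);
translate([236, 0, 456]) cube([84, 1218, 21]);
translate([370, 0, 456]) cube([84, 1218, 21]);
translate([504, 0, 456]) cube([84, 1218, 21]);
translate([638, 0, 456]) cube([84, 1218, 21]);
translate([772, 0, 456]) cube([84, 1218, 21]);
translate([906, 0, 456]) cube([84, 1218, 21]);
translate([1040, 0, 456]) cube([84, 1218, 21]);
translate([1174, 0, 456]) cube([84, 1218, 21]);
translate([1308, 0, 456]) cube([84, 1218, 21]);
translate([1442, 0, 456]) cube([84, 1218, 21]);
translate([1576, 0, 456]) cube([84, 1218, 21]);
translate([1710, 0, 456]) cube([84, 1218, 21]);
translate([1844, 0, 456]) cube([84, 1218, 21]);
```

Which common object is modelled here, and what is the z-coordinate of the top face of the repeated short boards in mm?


A bed frame. The slat-top height is 477 mm.

Four posts, four rails, and a row of slats — a bed frame. Slats sit on the rails at z = 258 + 198 = 456; with slat thickness 21, the top is 477 mm.


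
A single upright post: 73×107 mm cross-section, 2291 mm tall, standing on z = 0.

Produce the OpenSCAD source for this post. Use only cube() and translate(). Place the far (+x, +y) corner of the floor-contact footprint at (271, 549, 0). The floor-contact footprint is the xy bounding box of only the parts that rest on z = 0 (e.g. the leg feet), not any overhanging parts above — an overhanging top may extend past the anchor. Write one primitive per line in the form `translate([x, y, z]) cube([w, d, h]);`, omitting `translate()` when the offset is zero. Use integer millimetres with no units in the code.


translate([198, 442, 0]) cube([73, 107, 2291]);


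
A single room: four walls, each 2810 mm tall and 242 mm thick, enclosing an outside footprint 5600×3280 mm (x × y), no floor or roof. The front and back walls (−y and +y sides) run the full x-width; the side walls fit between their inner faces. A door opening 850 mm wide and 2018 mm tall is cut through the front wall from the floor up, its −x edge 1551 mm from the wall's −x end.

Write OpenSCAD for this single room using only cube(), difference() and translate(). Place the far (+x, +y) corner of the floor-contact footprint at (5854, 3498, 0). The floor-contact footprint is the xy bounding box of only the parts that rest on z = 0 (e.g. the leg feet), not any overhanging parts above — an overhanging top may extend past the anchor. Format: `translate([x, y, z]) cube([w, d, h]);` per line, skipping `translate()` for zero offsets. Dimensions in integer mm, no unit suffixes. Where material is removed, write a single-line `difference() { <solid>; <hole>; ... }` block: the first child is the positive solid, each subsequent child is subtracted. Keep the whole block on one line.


difference() { translate([254, 218, 0]) cube([5600, 242, 2810]); translate([1805, 218, 0]) cube([850, 242, 2018]); }
translate([254, 3256, 0]) cube([5600, 242, 2810]);
translate([254, 460, 0]) cube([242, 2796, 2810]);
translate([5612, 460, 0]) cube([242, 2796, 2810]);


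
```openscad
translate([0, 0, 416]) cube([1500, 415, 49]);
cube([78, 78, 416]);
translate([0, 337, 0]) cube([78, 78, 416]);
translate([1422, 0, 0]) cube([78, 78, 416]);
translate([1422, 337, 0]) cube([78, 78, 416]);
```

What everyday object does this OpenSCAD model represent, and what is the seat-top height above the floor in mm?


A bench. The seat-top height is 465 mm.

A long slab on four corner posts — a bench. The slab sits at z = 416 with thickness 49, so the top is 416 + 49 = 465 mm.


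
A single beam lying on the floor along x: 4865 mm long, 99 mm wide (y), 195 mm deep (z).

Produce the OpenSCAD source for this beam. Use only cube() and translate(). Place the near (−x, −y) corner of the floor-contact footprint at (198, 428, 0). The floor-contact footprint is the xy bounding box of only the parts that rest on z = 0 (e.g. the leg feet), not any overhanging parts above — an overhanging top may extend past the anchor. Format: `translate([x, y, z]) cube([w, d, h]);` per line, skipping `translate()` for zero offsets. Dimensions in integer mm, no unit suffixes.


translate([198, 428, 0]) cube([4865, 99, 195]);


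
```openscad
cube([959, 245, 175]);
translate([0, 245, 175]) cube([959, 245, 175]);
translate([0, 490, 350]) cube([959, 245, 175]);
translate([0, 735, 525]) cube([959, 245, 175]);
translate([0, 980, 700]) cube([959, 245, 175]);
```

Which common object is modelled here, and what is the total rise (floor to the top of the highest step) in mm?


A staircase. The total rise is 875 mm.

5 identical blocks, each offset up and back from the previous — a staircase. Each step is 175 mm tall and there are 5 of them, so the total rise is 5 × 175 = 875 mm.


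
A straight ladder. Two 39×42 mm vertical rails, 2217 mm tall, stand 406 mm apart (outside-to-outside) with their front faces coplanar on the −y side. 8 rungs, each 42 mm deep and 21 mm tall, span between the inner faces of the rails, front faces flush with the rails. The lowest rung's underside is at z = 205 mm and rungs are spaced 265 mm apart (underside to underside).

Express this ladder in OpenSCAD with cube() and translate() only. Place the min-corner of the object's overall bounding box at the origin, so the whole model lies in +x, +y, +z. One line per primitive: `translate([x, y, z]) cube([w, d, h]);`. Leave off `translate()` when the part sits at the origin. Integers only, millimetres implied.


// rung span = 406 - 2*39 = 328
// rung[k] z = 205 + k*265
cube([39, 42, 2217]);
translate([367, 0, 0]) cube([39, 42, 2217]);
translate([39, 0, 205]) cube([328, 42, 21]);
translate([39, 0, 470]) cube([328, 42, 21]);
translate([39, 0, 735]) cube([328, 42, 21]);
translate([39, 0, 1000]) cube([328, 42, 21]);
translate([39, 0, 1265]) cube([328, 42, 21]);
translate([39, 0, 1530]) cube([328, 42, 21]);
translate([39, 0, 1795]) cube([328, 42, 21]);
translate([39, 0, 2060]) cube([328, 42, 21]);


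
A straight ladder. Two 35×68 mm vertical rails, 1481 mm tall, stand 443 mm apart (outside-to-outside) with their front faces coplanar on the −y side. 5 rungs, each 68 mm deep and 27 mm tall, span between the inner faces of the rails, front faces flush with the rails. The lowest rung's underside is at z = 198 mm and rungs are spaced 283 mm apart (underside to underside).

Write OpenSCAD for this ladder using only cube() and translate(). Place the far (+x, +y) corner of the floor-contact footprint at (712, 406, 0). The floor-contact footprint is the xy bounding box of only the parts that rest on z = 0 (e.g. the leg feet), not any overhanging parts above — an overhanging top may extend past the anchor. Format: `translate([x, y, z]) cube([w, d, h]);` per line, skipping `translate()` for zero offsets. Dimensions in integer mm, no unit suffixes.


translate([269, 338, 0]) cube([35, 68, 1481]);
translate([677, 338, 0]) cube([35, 68, 1481]);
translate([304, 338, 198]) cube([373, 68, 27]);
translate([304, 338, 481]) cube([373, 68, 27]);
translate([304, 338, 764]) cube([373, 68, 27]);
translate([304, 338, 1047]) cube([373, 68, 27]);
translate([304, 338, 1330]) cube([373, 68, 27]);


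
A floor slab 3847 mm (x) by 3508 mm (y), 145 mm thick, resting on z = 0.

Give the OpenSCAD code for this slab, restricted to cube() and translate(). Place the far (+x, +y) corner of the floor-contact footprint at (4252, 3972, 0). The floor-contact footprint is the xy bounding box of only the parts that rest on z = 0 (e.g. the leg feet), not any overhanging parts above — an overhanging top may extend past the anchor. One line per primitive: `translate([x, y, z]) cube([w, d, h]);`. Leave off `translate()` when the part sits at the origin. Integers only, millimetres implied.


translate([405, 464, 0]) cube([3847, 3508, 145]);


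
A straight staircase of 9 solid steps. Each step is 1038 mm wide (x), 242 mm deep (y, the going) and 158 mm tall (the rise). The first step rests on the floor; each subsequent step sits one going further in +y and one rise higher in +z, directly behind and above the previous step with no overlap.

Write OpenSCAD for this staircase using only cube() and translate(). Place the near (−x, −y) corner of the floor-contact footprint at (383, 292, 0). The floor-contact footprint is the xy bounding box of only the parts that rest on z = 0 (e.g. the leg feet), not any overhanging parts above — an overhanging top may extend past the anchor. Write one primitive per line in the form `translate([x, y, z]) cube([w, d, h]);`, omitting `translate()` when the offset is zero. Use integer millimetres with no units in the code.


translate([383, 292, 0]) cube([1038, 242, 158]);
translate([383, 534, 158]) cube([1038, 242, 158]);
translate([383, 776, 316]) cube([1038, 242, 158]);
translate([383, 1018, 474]) cube([1038, 242, 158]);
translate([383, 1260, 632]) cube([1038, 242, 158]);
translate([383, 1502, 790]) cube([1038, 242, 158]);
translate([383, 1744, 948]) cube([1038, 242, 158]);
translate([383, 1986, 1106]) cube([1038, 242, 158]);
translate([383, 2228, 1264]) cube([1038, 242, 158]);


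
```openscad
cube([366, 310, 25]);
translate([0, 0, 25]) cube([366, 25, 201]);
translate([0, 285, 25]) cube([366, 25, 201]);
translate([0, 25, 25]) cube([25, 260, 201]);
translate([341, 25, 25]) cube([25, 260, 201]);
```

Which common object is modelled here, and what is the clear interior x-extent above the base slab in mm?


An open box. The internal width is 316 mm.

A 366×310 base slab with four walls standing on it — an open box. The base is 366 mm wide and the walls are 25 mm thick, so the internal width is 366 − 2 × 25 = 316 mm.


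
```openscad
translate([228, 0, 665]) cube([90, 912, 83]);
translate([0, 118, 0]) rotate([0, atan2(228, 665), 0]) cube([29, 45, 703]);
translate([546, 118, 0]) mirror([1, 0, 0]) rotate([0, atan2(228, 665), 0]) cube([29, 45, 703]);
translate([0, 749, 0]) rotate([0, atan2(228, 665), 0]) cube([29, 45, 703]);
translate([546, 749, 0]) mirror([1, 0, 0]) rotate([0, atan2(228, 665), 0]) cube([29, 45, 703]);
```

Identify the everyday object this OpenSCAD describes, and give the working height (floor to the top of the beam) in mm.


A sawhorse. The overall height is 748 mm.

A beam across two mirrored pairs of raked legs — a sawhorse. The beam's underside is at z = 665 (matching the legs' vertical rise in atan2(228, 665)) and the beam is 83 mm tall, so its top is at 665 + 83 = 748 mm. The raked legs top out at the beam's underside, so that is the highest point.


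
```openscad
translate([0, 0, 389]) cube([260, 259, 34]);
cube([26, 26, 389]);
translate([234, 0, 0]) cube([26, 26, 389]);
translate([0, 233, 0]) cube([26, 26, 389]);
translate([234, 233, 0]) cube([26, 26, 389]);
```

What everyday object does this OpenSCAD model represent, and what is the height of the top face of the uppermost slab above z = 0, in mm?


A stool. The seat height is 423 mm.

A 260×259×34 slab at z = 389 on four corner posts — a stool. The seat top is 389 + 34 = 423 mm.


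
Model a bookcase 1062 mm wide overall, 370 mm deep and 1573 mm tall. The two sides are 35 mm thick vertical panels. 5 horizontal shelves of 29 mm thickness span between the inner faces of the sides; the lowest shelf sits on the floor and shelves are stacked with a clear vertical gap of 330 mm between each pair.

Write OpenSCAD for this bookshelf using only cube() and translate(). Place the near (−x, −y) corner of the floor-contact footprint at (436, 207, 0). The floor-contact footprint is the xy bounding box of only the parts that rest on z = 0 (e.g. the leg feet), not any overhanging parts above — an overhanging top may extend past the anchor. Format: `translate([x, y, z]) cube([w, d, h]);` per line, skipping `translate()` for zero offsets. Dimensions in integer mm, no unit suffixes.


translate([436, 207, 0]) cube([35, 370, 1573]);
translate([1463, 207, 0]) cube([35, 370, 1573]);
translate([471, 207, 0]) cube([992, 370, 29]);
translate([471, 207, 359]) cube([992, 370, 29]);
translate([471, 207, 718]) cube([992, 370, 29]);
translate([471, 207, 1077]) cube([992, 370, 29]);
translate([471, 207, 1436]) cube([992, 370, 29]);


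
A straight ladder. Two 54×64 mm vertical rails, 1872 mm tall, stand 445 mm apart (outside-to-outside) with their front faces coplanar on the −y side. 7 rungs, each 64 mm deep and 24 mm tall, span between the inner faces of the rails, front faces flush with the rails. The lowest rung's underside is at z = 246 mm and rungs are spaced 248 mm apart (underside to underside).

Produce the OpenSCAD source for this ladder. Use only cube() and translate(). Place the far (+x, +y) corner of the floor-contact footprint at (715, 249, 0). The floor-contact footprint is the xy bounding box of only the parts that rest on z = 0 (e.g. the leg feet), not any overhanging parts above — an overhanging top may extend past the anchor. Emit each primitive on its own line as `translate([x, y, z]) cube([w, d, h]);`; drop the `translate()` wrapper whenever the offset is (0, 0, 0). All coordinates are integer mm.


// rung span = 445 - 2*54 = 337
// rung[k] z = 246 + k*248
translate([270, 185, 0]) cube([54, 64, 1872]);
translate([661, 185, 0]) cube([54, 64, 1872]);
translate([324, 185, 246]) cube([337, 64, 24]);
translate([324, 185, 494]) cube([337, 64, 24]);
translate([324, 185, 742]) cube([337, 64, 24]);
translate([324, 185, 990]) cube([337, 64, 24]);
translate([324, 185, 1238]) cube([337, 64, 24]);
translate([324, 185, 1486]) cube([337, 64, 24]);
translate([324, 185, 1734]) cube([337, 64, 24]);


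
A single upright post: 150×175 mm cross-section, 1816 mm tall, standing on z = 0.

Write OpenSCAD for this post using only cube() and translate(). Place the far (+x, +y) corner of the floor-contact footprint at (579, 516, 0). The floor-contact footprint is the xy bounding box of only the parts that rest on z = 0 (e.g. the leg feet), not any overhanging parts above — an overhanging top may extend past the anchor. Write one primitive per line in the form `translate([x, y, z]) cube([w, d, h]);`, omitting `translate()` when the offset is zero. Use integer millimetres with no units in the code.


translate([429, 341, 0]) cube([150, 175, 1816]);


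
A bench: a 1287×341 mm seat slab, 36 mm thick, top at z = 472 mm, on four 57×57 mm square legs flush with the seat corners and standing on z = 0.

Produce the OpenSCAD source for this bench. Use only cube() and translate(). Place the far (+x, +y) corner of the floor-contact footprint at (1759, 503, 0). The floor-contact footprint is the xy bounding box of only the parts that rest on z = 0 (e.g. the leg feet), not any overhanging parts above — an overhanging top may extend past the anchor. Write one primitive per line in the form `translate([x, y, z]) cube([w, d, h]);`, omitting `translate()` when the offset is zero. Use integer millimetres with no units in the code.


// leg_h = 472 − 36 = 436
translate([472, 162, 436]) cube([1287, 341, 36]);
translate([472, 162, 0]) cube([57, 57, 436]);
translate([472, 446, 0]) cube([57, 57, 436]);
translate([1702, 162, 0]) cube([57, 57, 436]);
translate([1702, 446, 0]) cube([57, 57, 436]);


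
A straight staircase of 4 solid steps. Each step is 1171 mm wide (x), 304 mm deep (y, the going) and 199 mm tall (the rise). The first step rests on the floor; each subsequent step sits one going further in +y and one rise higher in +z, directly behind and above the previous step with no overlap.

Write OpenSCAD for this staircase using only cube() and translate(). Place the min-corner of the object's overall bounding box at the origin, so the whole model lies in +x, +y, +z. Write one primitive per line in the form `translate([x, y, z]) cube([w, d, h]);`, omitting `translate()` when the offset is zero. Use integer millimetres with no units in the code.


cube([1171, 304, 199]);
translate([0, 304, 199]) cube([1171, 304, 199]);
translate([0, 608, 398]) cube([1171, 304, 199]);
translate([0, 912, 597]) cube([1171, 304, 199]);


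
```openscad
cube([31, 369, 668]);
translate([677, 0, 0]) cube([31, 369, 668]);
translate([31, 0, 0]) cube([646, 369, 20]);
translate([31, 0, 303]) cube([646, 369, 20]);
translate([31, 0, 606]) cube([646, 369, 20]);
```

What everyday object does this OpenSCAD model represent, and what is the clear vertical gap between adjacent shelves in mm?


A bookshelf. The clear shelf gap is 283 mm.

Two tall side panels with 3 horizontal boards between them — a bookshelf. The first two shelf undersides are at z = 0 and z = 303; with shelf thickness 20, the clear gap is 303 − 0 − 20 = 283 mm.


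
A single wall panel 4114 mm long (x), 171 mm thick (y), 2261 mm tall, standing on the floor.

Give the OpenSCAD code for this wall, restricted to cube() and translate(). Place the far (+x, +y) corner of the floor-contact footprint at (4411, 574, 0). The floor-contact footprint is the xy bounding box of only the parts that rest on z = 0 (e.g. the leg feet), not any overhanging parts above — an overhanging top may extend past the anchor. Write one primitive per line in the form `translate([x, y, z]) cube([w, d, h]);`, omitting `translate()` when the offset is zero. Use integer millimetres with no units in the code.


translate([297, 403, 0]) cube([4114, 171, 2261]);


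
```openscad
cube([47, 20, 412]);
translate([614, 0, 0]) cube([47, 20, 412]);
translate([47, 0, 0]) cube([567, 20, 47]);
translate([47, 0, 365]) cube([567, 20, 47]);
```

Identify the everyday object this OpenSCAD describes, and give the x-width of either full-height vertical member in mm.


A picture frame. The border width is 47 mm.

Four thin pieces enclosing a rectangular opening — a picture frame. The two full-height stiles are 412 mm tall; the top rail sits at z = 365 and is 47 mm tall, so the border above the opening is 412 − 365 = 47 mm, matching the stile x-width.


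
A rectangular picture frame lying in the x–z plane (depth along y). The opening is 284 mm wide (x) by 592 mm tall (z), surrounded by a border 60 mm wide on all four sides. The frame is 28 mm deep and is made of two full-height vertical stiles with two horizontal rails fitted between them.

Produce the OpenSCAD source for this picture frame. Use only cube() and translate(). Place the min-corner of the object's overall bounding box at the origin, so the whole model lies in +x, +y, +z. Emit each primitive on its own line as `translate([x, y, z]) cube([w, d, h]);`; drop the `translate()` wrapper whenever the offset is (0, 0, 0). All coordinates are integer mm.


cube([60, 28, 712]);
translate([344, 0, 0]) cube([60, 28, 712]);
translate([60, 0, 0]) cube([284, 28, 60]);
translate([60, 0, 652]) cube([284, 28, 60]);


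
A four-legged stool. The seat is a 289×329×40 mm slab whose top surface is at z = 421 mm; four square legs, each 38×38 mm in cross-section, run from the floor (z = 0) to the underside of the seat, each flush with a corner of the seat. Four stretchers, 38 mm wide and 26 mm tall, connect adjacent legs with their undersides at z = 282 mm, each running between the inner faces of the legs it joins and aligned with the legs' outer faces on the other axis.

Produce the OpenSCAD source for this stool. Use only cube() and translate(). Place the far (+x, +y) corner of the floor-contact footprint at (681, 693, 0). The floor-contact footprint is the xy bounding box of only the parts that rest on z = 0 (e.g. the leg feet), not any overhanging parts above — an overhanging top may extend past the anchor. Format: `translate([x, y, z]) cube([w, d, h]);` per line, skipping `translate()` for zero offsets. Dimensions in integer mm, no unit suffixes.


// leg_h = 421 - 40 = 381
// stretcher span = 289 - 2*38 = 213
translate([392, 364, 381]) cube([289, 329, 40]);
translate([392, 364, 0]) cube([38, 38, 381]);
translate([643, 364, 0]) cube([38, 38, 381]);
translate([392, 655, 0]) cube([38, 38, 381]);
translate([643, 655, 0]) cube([38, 38, 381]);
translate([430, 364, 282]) cube([213, 38, 26]);
translate([430, 655, 282]) cube([213, 38, 26]);
translate([392, 402, 282]) cube([38, 253, 26]);
translate([643, 402, 282]) cube([38, 253, 26]);


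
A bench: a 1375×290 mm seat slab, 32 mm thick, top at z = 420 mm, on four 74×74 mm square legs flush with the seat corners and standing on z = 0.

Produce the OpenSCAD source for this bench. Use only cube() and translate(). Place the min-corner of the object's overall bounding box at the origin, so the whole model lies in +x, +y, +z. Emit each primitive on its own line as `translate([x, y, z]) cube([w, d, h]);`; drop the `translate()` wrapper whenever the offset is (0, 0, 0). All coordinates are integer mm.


// leg_h = 420 − 32 = 388
translate([0, 0, 388]) cube([1375, 290, 32]);
cube([74, 74, 388]);
translate([0, 216, 0]) cube([74, 74, 388]);
translate([1301, 0, 0]) cube([74, 74, 388]);
translate([1301, 216, 0]) cube([74, 74, 388]);


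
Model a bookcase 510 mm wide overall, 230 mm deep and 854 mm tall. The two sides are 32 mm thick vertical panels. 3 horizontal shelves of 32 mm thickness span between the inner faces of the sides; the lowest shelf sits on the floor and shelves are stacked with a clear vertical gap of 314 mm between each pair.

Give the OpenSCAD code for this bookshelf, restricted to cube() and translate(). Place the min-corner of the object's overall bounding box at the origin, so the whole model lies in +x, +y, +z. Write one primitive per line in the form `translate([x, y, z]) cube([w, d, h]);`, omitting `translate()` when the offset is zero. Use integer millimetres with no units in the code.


cube([32, 230, 854]);
translate([478, 0, 0]) cube([32, 230, 854]);
translate([32, 0, 0]) cube([446, 230, 32]);
translate([32, 0, 346]) cube([446, 230, 32]);
translate([32, 0, 692]) cube([446, 230, 32]);
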